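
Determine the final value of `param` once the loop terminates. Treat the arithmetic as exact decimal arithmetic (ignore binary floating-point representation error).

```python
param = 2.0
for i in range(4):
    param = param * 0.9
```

Let's trace through this code step by step.

Initialize: param = 2.0
Entering loop: for i in range(4):
After iteration 1: i = 0, param = 1.8
After iteration 2: i = 1, param = 1.62
After iteration 3: i = 2, param = 1.458
After iteration 4: i = 3, param = 1.3122
Loop ends.

Final answer: 1.3122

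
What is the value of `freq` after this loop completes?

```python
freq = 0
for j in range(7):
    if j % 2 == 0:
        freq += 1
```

Let's trace through this code step by step.

Initialize: freq = 0
Entering loop: for j in range(7):
After iteration 1: j = 0, freq = 1
After iteration 2: j = 1, freq = 1
After iteration 3: j = 2, freq = 2
After iteration 4: j = 3, freq = 2
After iteration 5: j = 4, freq = 3
After iteration 6: j = 5, freq = 3
After iteration 7: j = 6, freq = 4
Loop ends.

Final answer: 4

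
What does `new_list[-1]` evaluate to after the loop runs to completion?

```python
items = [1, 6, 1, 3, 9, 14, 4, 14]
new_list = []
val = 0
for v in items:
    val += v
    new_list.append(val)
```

Let's trace through this code step by step.

Initialize: items = [1, 6, 1, 3, 9, 14, 4, 14]
Initialize: new_list = []
Initialize: val = 0
Entering loop: for v in items:
After iteration 1: v = 1, new_list = [1], val = 1
After iteration 2: v = 6, new_list = [1, 7], val = 7
After iteration 3: v = 1, new_list = [1, 7, 8], val = 8
After iteration 4: v = 3, new_list = [1, 7, 8, 11], val = 11
After iteration 5: v = 9, new_list = [1, 7, 8, 11, 20], val = 20
After iteration 6: v = 14, new_list = [1, 7, 8, 11, 20, 34], val = 34
After iteration 7: v = 4, new_list = [1, 7, 8, 11, 20, 34, 38], val = 38
After iteration 8: v = 14, new_list = [1, 7, 8, 11, 20, 34, 38, 52], val = 52
Loop ends.
new_list[-1] = 52

Final answer: 52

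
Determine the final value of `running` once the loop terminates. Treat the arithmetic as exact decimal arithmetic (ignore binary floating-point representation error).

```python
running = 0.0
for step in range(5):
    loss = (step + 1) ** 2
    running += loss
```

Let's trace through this code step by step.

Initialize: running = 0.0
Entering loop: for step in range(5):
After iteration 1: step = 0, running = 1.0, loss = 1
After iteration 2: step = 1, running = 5.0, loss = 4
After iteration 3: step = 2, running = 14.0, loss = 9
After iteration 4: step = 3, running = 30.0, loss = 16
After iteration 5: step = 4, running = 55.0, loss = 25
Loop ends.

Final answer: 55.0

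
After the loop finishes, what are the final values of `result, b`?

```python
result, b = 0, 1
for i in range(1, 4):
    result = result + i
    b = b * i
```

Let's trace through this code step by step.

Initialize: result = 0
Initialize: b = 1
Entering loop: for i in range(1, 4):
After iteration 1: i = 1, result = 1, b = 1
After iteration 2: i = 2, result = 3, b = 2
After iteration 3: i = 3, result = 6, b = 6
Loop ends.

Final answer: 6, 6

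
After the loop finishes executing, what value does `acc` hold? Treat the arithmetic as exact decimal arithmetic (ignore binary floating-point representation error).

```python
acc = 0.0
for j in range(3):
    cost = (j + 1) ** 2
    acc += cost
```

Let's trace through this code step by step.

Initialize: acc = 0.0
Entering loop: for j in range(3):
After iteration 1: j = 0, acc = 1.0, cost = 1
After iteration 2: j = 1, acc = 5.0, cost = 4
After iteration 3: j = 2, acc = 14.0, cost = 9
Loop ends.

Final answer: 14.0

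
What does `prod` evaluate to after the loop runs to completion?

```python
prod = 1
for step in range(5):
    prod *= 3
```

Let's trace through this code step by step.

Initialize: prod = 1
Entering loop: for step in range(5):
After iteration 1: step = 0, prod = 3
After iteration 2: step = 1, prod = 9
After iteration 3: step = 2, prod = 27
After iteration 4: step = 3, prod = 81
After iteration 5: step = 4, prod = 243
Loop ends.

Final answer: 243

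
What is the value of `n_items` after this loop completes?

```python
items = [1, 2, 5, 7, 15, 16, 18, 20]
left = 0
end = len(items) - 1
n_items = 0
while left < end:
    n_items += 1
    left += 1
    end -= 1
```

Let's trace through this code step by step.

Initialize: items = [1, 2, 5, 7, 15, 16, 18, 20]
Initialize: left = 0
Initialize: end = 7
Initialize: n_items = 0
Entering loop: while left < end:
After iteration 1: left = 1, end = 6, n_items = 1
After iteration 2: left = 2, end = 5, n_items = 2
After iteration 3: left = 3, end = 4, n_items = 3
After iteration 4: left = 4, end = 3, n_items = 4
Loop ends.

Final answer: 4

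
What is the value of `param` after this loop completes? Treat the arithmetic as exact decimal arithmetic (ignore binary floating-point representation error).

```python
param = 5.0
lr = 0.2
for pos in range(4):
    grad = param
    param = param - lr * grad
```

Let's trace through this code step by step.

Initialize: param = 5.0
Initialize: lr = 0.2
Entering loop: for pos in range(4):
After iteration 1: pos = 0, param = 4.0, grad = 5.0
After iteration 2: pos = 1, param = 3.2, grad = 4.0
After iteration 3: pos = 2, param = 2.56, grad = 3.2
After iteration 4: pos = 3, param = 2.048, grad = 2.56
Loop ends.

Final answer: 2.048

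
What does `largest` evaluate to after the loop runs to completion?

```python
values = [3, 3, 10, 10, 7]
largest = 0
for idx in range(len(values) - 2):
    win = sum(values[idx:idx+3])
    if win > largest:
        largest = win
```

Let's trace through this code step by step.

Initialize: values = [3, 3, 10, 10, 7]
Initialize: largest = 0
Entering loop: for idx in range(len(values) - 2):
After iteration 1: idx = 0, largest = 16, win = 16
After iteration 2: idx = 1, largest = 23, win = 23
After iteration 3: idx = 2, largest = 27, win = 27
Loop ends.

Final answer: 27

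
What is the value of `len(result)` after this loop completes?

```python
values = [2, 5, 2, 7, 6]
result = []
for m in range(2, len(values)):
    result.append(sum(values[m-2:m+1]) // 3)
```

Let's trace through this code step by step.

Initialize: values = [2, 5, 2, 7, 6]
Initialize: result = []
Entering loop: for m in range(2, len(values)):
After iteration 1: m = 2, result = [3]
After iteration 2: m = 3, result = [3, 4]
After iteration 3: m = 4, result = [3, 4, 5]
Loop ends.
len(result) = 3

Final answer: 3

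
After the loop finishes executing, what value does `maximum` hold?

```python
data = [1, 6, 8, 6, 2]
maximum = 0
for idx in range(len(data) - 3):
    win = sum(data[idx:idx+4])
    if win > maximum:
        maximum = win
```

Let's trace through this code step by step.

Initialize: data = [1, 6, 8, 6, 2]
Initialize: maximum = 0
Entering loop: for idx in range(len(data) - 3):
After iteration 1: idx = 0, maximum = 21, win = 21
After iteration 2: idx = 1, maximum = 22, win = 22
Loop ends.

Final answer: 22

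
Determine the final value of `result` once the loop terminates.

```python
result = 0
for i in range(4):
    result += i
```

Let's trace through this code step by step.

Initialize: result = 0
Entering loop: for i in range(4):
After iteration 1: i = 0, result = 0
After iteration 2: i = 1, result = 1
After iteration 3: i = 2, result = 3
After iteration 4: i = 3, result = 6
Loop ends.

Final answer: 6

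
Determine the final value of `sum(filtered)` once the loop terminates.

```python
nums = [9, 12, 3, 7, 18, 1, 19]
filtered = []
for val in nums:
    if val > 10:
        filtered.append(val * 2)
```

Let's trace through this code step by step.

Initialize: nums = [9, 12, 3, 7, 18, 1, 19]
Initialize: filtered = []
Entering loop: for val in nums:
After iteration 1: val = 9, filtered = []
After iteration 2: val = 12, filtered = [24]
After iteration 3: val = 3, filtered = [24]
After iteration 4: val = 7, filtered = [24]
After iteration 5: val = 18, filtered = [24, 36]
After iteration 6: val = 1, filtered = [24, 36]
After iteration 7: val = 19, filtered = [24, 36, 38]
Loop ends.
sum(filtered) = 98

Final answer: 98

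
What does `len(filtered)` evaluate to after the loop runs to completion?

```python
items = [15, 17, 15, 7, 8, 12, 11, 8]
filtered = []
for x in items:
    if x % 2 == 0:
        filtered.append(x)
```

Let's trace through this code step by step.

Initialize: items = [15, 17, 15, 7, 8, 12, 11, 8]
Initialize: filtered = []
Entering loop: for x in items:
After iteration 1: x = 15, filtered = []
After iteration 2: x = 17, filtered = []
After iteration 3: x = 15, filtered = []
After iteration 4: x = 7, filtered = []
After iteration 5: x = 8, filtered = [8]
After iteration 6: x = 12, filtered = [8, 12]
After iteration 7: x = 11, filtered = [8, 12]
After iteration 8: x = 8, filtered = [8, 12, 8]
Loop ends.
len(filtered) = 3

Final answer: 3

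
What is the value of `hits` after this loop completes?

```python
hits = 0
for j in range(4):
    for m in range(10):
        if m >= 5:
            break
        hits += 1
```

Let's trace through this code step by step.

Initialize: hits = 0
Entering loop: for j in range(4):
After iteration 1: j = 0, hits = 5
After iteration 2: j = 1, hits = 10
After iteration 3: j = 2, hits = 15
After iteration 4: j = 3, hits = 20
Loop ends.

Final answer: 20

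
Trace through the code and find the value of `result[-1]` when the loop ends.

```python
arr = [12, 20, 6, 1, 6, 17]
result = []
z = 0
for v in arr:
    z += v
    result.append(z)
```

Let's trace through this code step by step.

Initialize: arr = [12, 20, 6, 1, 6, 17]
Initialize: result = []
Initialize: z = 0
Entering loop: for v in arr:
After iteration 1: v = 12, result = [12], z = 12
After iteration 2: v = 20, result = [12, 32], z = 32
After iteration 3: v = 6, result = [12, 32, 38], z = 38
After iteration 4: v = 1, result = [12, 32, 38, 39], z = 39
After iteration 5: v = 6, result = [12, 32, 38, 39, 45], z = 45
After iteration 6: v = 17, result = [12, 32, 38, 39, 45, 62], z = 62
Loop ends.
result[-1] = 62

Final answer: 62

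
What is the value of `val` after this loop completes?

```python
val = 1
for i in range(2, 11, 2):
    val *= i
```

Let's trace through this code step by step.

Initialize: val = 1
Entering loop: for i in range(2, 11, 2):
After iteration 1: i = 2, val = 2
After iteration 2: i = 4, val = 8
After iteration 3: i = 6, val = 48
After iteration 4: i = 8, val = 384
After iteration 5: i = 10, val = 3840
Loop ends.

Final answer: 3840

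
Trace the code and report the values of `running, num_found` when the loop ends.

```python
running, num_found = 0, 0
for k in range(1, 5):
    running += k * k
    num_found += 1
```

Let's trace through this code step by step.

Initialize: running = 0
Initialize: num_found = 0
Entering loop: for k in range(1, 5):
After iteration 1: k = 1, running = 1, num_found = 1
After iteration 2: k = 2, running = 5, num_found = 2
After iteration 3: k = 3, running = 14, num_found = 3
After iteration 4: k = 4, running = 30, num_found = 4
Loop ends.

Final answer: 30, 4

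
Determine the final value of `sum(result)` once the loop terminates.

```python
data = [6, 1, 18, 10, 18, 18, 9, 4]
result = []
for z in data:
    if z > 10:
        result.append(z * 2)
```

Let's trace through this code step by step.

Initialize: data = [6, 1, 18, 10, 18, 18, 9, 4]
Initialize: result = []
Entering loop: for z in data:
After iteration 1: z = 6, result = []
After iteration 2: z = 1, result = []
After iteration 3: z = 18, result = [36]
After iteration 4: z = 10, result = [36]
After iteration 5: z = 18, result = [36, 36]
After iteration 6: z = 18, result = [36, 36, 36]
After iteration 7: z = 9, result = [36, 36, 36]
After iteration 8: z = 4, result = [36, 36, 36]
Loop ends.
sum(result) = 108

Final answer: 108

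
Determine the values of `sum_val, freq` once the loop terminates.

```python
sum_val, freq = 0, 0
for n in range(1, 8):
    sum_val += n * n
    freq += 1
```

Let's trace through this code step by step.

Initialize: sum_val = 0
Initialize: freq = 0
Entering loop: for n in range(1, 8):
After iteration 1: n = 1, sum_val = 1, freq = 1
After iteration 2: n = 2, sum_val = 5, freq = 2
After iteration 3: n = 3, sum_val = 14, freq = 3
After iteration 4: n = 4, sum_val = 30, freq = 4
After iteration 5: n = 5, sum_val = 55, freq = 5
After iteration 6: n = 6, sum_val = 91, freq = 6
After iteration 7: n = 7, sum_val = 140, freq = 7
Loop ends.

Final answer: 140, 7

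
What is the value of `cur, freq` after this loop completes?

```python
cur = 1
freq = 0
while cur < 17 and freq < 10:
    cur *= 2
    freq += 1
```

Let's trace through this code step by step.

Initialize: cur = 1
Initialize: freq = 0
Entering loop: while cur < 17 and freq < 10:
After iteration 1: cur = 2, freq = 1
After iteration 2: cur = 4, freq = 2
After iteration 3: cur = 8, freq = 3
After iteration 4: cur = 16, freq = 4
After iteration 5: cur = 32, freq = 5
Loop ends.

Final answer: 32, 5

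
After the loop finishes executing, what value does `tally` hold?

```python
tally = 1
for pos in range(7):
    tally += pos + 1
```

Let's trace through this code step by step.

Initialize: tally = 1
Entering loop: for pos in range(7):
After iteration 1: pos = 0, tally = 2
After iteration 2: pos = 1, tally = 4
After iteration 3: pos = 2, tally = 7
After iteration 4: pos = 3, tally = 11
After iteration 5: pos = 4, tally = 16
After iteration 6: pos = 5, tally = 22
After iteration 7: pos = 6, tally = 29
Loop ends.

Final answer: 29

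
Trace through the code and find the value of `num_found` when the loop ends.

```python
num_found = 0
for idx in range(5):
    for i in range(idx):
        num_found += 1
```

Let's trace through this code step by step.

Initialize: num_found = 0
Entering loop: for idx in range(5):
After iteration 1: idx = 0, num_found = 0
After iteration 2: idx = 1, num_found = 1, i = 0
After iteration 3: idx = 2, num_found = 3, i = 1
After iteration 4: idx = 3, num_found = 6, i = 2
After iteration 5: idx = 4, num_found = 10, i = 3
Loop ends.

Final answer: 10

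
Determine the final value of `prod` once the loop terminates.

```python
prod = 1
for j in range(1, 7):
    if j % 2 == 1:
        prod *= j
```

Let's trace through this code step by step.

Initialize: prod = 1
Entering loop: for j in range(1, 7):
After iteration 1: j = 1, prod = 1
After iteration 2: j = 2, prod = 1
After iteration 3: j = 3, prod = 3
After iteration 4: j = 4, prod = 3
After iteration 5: j = 5, prod = 15
After iteration 6: j = 6, prod = 15
Loop ends.

Final answer: 15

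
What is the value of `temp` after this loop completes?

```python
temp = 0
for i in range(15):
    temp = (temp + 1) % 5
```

Let's trace through this code step by step.

Initialize: temp = 0
Entering loop: for i in range(15):
After iteration 1: i = 0, temp = 1
After iteration 2: i = 1, temp = 2
After iteration 3: i = 2, temp = 3
After iteration 4: i = 3, temp = 4
After iteration 5: i = 4, temp = 0
After iteration 6: i = 5, temp = 1
After iteration 7: i = 6, temp = 2
After iteration 8: i = 7, temp = 3
After iteration 9: i = 8, temp = 4
After iteration 10: i = 9, temp = 0
After iteration 11: i = 10, temp = 1
After iteration 12: i = 11, temp = 2
After iteration 13: i = 12, temp = 3
After iteration 14: i = 13, temp = 4
After iteration 15: i = 14, temp = 0
Loop ends.

Final answer: 0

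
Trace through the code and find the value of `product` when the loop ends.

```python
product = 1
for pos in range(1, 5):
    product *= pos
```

Let's trace through this code step by step.

Initialize: product = 1
Entering loop: for pos in range(1, 5):
After iteration 1: pos = 1, product = 1
After iteration 2: pos = 2, product = 2
After iteration 3: pos = 3, product = 6
After iteration 4: pos = 4, product = 24
Loop ends.

Final answer: 24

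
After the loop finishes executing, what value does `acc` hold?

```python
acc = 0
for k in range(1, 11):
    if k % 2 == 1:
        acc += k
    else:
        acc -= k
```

Let's trace through this code step by step.

Initialize: acc = 0
Entering loop: for k in range(1, 11):
After iteration 1: k = 1, acc = 1
After iteration 2: k = 2, acc = -1
After iteration 3: k = 3, acc = 2
After iteration 4: k = 4, acc = -2
After iteration 5: k = 5, acc = 3
After iteration 6: k = 6, acc = -3
After iteration 7: k = 7, acc = 4
After iteration 8: k = 8, acc = -4
After iteration 9: k = 9, acc = 5
After iteration 10: k = 10, acc = -5
Loop ends.

Final answer: -5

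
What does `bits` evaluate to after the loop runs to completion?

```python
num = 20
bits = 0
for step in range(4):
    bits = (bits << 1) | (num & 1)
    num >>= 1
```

Let's trace through this code step by step.

Initialize: num = 20
Initialize: bits = 0
Entering loop: for step in range(4):
After iteration 1: step = 0, num = 10, bits = 0
After iteration 2: step = 1, num = 5, bits = 0
After iteration 3: step = 2, num = 2, bits = 1
After iteration 4: step = 3, num = 1, bits = 2
Loop ends.

Final answer: 2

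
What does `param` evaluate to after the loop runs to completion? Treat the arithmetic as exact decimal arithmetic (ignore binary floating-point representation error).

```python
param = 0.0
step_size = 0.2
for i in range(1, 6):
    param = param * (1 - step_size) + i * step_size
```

Let's trace through this code step by step.

Initialize: param = 0.0
Initialize: step_size = 0.2
Entering loop: for i in range(1, 6):
After iteration 1: i = 1, param = 0.2
After iteration 2: i = 2, param = 0.56
After iteration 3: i = 3, param = 1.048
After iteration 4: i = 4, param = 1.6384
After iteration 5: i = 5, param = 2.31072
Loop ends.

Final answer: 2.31072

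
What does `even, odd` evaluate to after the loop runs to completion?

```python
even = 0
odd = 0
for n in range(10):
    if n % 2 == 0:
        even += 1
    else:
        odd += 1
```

Let's trace through this code step by step.

Initialize: even = 0
Initialize: odd = 0
Entering loop: for n in range(10):
After iteration 1: n = 0, even = 1, odd = 0
After iteration 2: n = 1, even = 1, odd = 1
After iteration 3: n = 2, even = 2, odd = 1
After iteration 4: n = 3, even = 2, odd = 2
After iteration 5: n = 4, even = 3, odd = 2
After iteration 6: n = 5, even = 3, odd = 3
After iteration 7: n = 6, even = 4, odd = 3
After iteration 8: n = 7, even = 4, odd = 4
After iteration 9: n = 8, even = 5, odd = 4
After iteration 10: n = 9, even = 5, odd = 5
Loop ends.

Final answer: 5, 5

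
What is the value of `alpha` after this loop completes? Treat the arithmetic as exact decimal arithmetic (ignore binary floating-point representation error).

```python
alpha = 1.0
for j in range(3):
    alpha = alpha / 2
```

Let's trace through this code step by step.

Initialize: alpha = 1.0
Entering loop: for j in range(3):
After iteration 1: j = 0, alpha = 0.5
After iteration 2: j = 1, alpha = 0.25
After iteration 3: j = 2, alpha = 0.125
Loop ends.

Final answer: 0.125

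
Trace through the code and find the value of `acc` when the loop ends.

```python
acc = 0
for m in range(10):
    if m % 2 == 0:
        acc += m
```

Let's trace through this code step by step.

Initialize: acc = 0
Entering loop: for m in range(10):
After iteration 1: m = 0, acc = 0
After iteration 2: m = 1, acc = 0
After iteration 3: m = 2, acc = 2
After iteration 4: m = 3, acc = 2
After iteration 5: m = 4, acc = 6
After iteration 6: m = 5, acc = 6
After iteration 7: m = 6, acc = 12
After iteration 8: m = 7, acc = 12
After iteration 9: m = 8, acc = 20
After iteration 10: m = 9, acc = 20
Loop ends.

Final answer: 20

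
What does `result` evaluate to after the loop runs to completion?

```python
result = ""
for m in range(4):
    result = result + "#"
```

Let's trace through this code step by step.

Initialize: result = ''
Entering loop: for m in range(4):
After iteration 1: m = 0, result = '#'
After iteration 2: m = 1, result = '##'
After iteration 3: m = 2, result = '###'
After iteration 4: m = 3, result = '####'
Loop ends.

Final answer: '####'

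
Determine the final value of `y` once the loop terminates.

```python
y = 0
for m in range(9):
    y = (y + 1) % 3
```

Let's trace through this code step by step.

Initialize: y = 0
Entering loop: for m in range(9):
After iteration 1: m = 0, y = 1
After iteration 2: m = 1, y = 2
After iteration 3: m = 2, y = 0
After iteration 4: m = 3, y = 1
After iteration 5: m = 4, y = 2
After iteration 6: m = 5, y = 0
After iteration 7: m = 6, y = 1
After iteration 8: m = 7, y = 2
After iteration 9: m = 8, y = 0
Loop ends.

Final answer: 0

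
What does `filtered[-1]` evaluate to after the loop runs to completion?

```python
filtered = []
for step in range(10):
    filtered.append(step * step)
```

Let's trace through this code step by step.

Initialize: filtered = []
Entering loop: for step in range(10):
After iteration 1: step = 0, filtered = [0]
After iteration 2: step = 1, filtered = [0, 1]
After iteration 3: step = 2, filtered = [0, 1, 4]
After iteration 4: step = 3, filtered = [0, 1, 4, 9]
After iteration 5: step = 4, filtered = [0, 1, 4, 9, 16]
After iteration 6: step = 5, filtered = [0, 1, 4, 9, 16, 25]
After iteration 7: step = 6, filtered = [0, 1, 4, 9, 16, 25, 36]
After iteration 8: step = 7, filtered = [0, 1, 4, 9, 16, 25, 36, 49]
After iteration 9: step = 8, filtered = [0, 1, 4, 9, 16, 25, 36, 49, 64]
After iteration 10: step = 9, filtered = [0, 1, 4, 9, 16, 25, 36, 49, 64, 81]
Loop ends.
filtered[-1] = 81

Final answer: 81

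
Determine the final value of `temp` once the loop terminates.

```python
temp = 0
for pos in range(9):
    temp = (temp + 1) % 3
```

Let's trace through this code step by step.

Initialize: temp = 0
Entering loop: for pos in range(9):
After iteration 1: pos = 0, temp = 1
After iteration 2: pos = 1, temp = 2
After iteration 3: pos = 2, temp = 0
After iteration 4: pos = 3, temp = 1
After iteration 5: pos = 4, temp = 2
After iteration 6: pos = 5, temp = 0
After iteration 7: pos = 6, temp = 1
After iteration 8: pos = 7, temp = 2
After iteration 9: pos = 8, temp = 0
Loop ends.

Final answer: 0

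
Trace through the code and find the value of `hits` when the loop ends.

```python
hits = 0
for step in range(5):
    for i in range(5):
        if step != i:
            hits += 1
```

Let's trace through this code step by step.

Initialize: hits = 0
Entering loop: for step in range(5):
After iteration 1: step = 0, hits = 4
After iteration 2: step = 1, hits = 8
After iteration 3: step = 2, hits = 12
After iteration 4: step = 3, hits = 16
After iteration 5: step = 4, hits = 20
Loop ends.

Final answer: 20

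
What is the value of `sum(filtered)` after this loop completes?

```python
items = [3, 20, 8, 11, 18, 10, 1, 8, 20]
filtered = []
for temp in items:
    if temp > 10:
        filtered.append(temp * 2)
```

Let's trace through this code step by step.

Initialize: items = [3, 20, 8, 11, 18, 10, 1, 8, 20]
Initialize: filtered = []
Entering loop: for temp in items:
After iteration 1: temp = 3, filtered = []
After iteration 2: temp = 20, filtered = [40]
After iteration 3: temp = 8, filtered = [40]
After iteration 4: temp = 11, filtered = [40, 22]
After iteration 5: temp = 18, filtered = [40, 22, 36]
After iteration 6: temp = 10, filtered = [40, 22, 36]
After iteration 7: temp = 1, filtered = [40, 22, 36]
After iteration 8: temp = 8, filtered = [40, 22, 36]
After iteration 9: temp = 20, filtered = [40, 22, 36, 40]
Loop ends.
sum(filtered) = 138

Final answer: 138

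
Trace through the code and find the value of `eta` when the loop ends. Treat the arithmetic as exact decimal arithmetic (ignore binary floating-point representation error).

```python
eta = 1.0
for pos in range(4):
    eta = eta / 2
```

Let's trace through this code step by step.

Initialize: eta = 1.0
Entering loop: for pos in range(4):
After iteration 1: pos = 0, eta = 0.5
After iteration 2: pos = 1, eta = 0.25
After iteration 3: pos = 2, eta = 0.125
After iteration 4: pos = 3, eta = 0.0625
Loop ends.

Final answer: 0.0625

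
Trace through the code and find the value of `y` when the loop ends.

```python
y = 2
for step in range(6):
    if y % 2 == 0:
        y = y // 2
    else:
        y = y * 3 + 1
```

Let's trace through this code step by step.

Initialize: y = 2
Entering loop: for step in range(6):
After iteration 1: step = 0, y = 1
After iteration 2: step = 1, y = 4
After iteration 3: step = 2, y = 2
After iteration 4: step = 3, y = 1
After iteration 5: step = 4, y = 4
After iteration 6: step = 5, y = 2
Loop ends.

Final answer: 2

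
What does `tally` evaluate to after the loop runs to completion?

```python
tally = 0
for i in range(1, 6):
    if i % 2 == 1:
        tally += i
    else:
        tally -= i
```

Let's trace through this code step by step.

Initialize: tally = 0
Entering loop: for i in range(1, 6):
After iteration 1: i = 1, tally = 1
After iteration 2: i = 2, tally = -1
After iteration 3: i = 3, tally = 2
After iteration 4: i = 4, tally = -2
After iteration 5: i = 5, tally = 3
Loop ends.

Final answer: 3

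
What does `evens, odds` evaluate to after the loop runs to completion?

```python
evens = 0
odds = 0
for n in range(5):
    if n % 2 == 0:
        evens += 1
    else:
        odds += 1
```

Let's trace through this code step by step.

Initialize: evens = 0
Initialize: odds = 0
Entering loop: for n in range(5):
After iteration 1: n = 0, evens = 1, odds = 0
After iteration 2: n = 1, evens = 1, odds = 1
After iteration 3: n = 2, evens = 2, odds = 1
After iteration 4: n = 3, evens = 2, odds = 2
After iteration 5: n = 4, evens = 3, odds = 2
Loop ends.

Final answer: 3, 2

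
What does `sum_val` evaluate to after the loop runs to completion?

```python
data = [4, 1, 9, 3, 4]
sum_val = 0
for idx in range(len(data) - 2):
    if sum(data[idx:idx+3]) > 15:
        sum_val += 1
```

Let's trace through this code step by step.

Initialize: data = [4, 1, 9, 3, 4]
Initialize: sum_val = 0
Entering loop: for idx in range(len(data) - 2):
After iteration 1: idx = 0, sum_val = 0
After iteration 2: idx = 1, sum_val = 0
After iteration 3: idx = 2, sum_val = 1
Loop ends.

Final answer: 1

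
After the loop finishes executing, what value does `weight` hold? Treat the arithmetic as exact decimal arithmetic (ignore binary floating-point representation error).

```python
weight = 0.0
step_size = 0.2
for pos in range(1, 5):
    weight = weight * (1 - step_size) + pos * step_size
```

Let's trace through this code step by step.

Initialize: weight = 0.0
Initialize: step_size = 0.2
Entering loop: for pos in range(1, 5):
After iteration 1: pos = 1, weight = 0.2
After iteration 2: pos = 2, weight = 0.56
After iteration 3: pos = 3, weight = 1.048
After iteration 4: pos = 4, weight = 1.6384
Loop ends.

Final answer: 1.6384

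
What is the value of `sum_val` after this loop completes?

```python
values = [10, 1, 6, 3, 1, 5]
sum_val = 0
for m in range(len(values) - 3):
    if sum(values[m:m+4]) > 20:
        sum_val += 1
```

Let's trace through this code step by step.

Initialize: values = [10, 1, 6, 3, 1, 5]
Initialize: sum_val = 0
Entering loop: for m in range(len(values) - 3):
After iteration 1: m = 0, sum_val = 0
After iteration 2: m = 1, sum_val = 0
After iteration 3: m = 2, sum_val = 0
Loop ends.

Final answer: 0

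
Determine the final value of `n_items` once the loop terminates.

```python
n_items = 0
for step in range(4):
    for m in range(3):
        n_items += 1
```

Let's trace through this code step by step.

Initialize: n_items = 0
Entering loop: for step in range(4):
After iteration 1: step = 0, n_items = 3
After iteration 2: step = 1, n_items = 6
After iteration 3: step = 2, n_items = 9
After iteration 4: step = 3, n_items = 12
Loop ends.

Final answer: 12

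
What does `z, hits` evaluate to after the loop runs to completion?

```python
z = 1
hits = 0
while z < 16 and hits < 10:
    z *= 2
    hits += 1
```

Let's trace through this code step by step.

Initialize: z = 1
Initialize: hits = 0
Entering loop: while z < 16 and hits < 10:
After iteration 1: z = 2, hits = 1
After iteration 2: z = 4, hits = 2
After iteration 3: z = 8, hits = 3
After iteration 4: z = 16, hits = 4
Loop ends.

Final answer: 16, 4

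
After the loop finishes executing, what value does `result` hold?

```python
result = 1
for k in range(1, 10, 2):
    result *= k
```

Let's trace through this code step by step.

Initialize: result = 1
Entering loop: for k in range(1, 10, 2):
After iteration 1: k = 1, result = 1
After iteration 2: k = 3, result = 3
After iteration 3: k = 5, result = 15
After iteration 4: k = 7, result = 105
After iteration 5: k = 9, result = 945
Loop ends.

Final answer: 945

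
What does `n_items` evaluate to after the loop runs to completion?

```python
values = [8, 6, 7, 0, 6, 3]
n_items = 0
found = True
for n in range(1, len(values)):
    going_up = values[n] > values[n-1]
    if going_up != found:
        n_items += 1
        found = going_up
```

Let's trace through this code step by step.

Initialize: values = [8, 6, 7, 0, 6, 3]
Initialize: n_items = 0
Initialize: found = True
Entering loop: for n in range(1, len(values)):
After iteration 1: n = 1, n_items = 1, found = False, going_up = False
After iteration 2: n = 2, n_items = 2, found = True, going_up = True
After iteration 3: n = 3, n_items = 3, found = False, going_up = False
After iteration 4: n = 4, n_items = 4, found = True, going_up = True
After iteration 5: n = 5, n_items = 5, found = False, going_up = False
Loop ends.

Final answer: 5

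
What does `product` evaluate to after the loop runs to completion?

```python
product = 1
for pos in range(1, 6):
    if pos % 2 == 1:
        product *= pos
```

Let's trace through this code step by step.

Initialize: product = 1
Entering loop: for pos in range(1, 6):
After iteration 1: pos = 1, product = 1
After iteration 2: pos = 2, product = 1
After iteration 3: pos = 3, product = 3
After iteration 4: pos = 4, product = 3
After iteration 5: pos = 5, product = 15
Loop ends.

Final answer: 15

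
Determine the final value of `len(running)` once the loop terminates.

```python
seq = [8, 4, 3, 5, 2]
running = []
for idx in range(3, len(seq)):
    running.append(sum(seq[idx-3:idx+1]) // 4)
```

Let's trace through this code step by step.

Initialize: seq = [8, 4, 3, 5, 2]
Initialize: running = []
Entering loop: for idx in range(3, len(seq)):
After iteration 1: idx = 3, running = [5]
After iteration 2: idx = 4, running = [5, 3]
Loop ends.
len(running) = 2

Final answer: 2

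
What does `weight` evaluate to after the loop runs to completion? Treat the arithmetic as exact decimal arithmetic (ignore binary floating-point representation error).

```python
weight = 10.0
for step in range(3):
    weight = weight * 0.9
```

Let's trace through this code step by step.

Initialize: weight = 10.0
Entering loop: for step in range(3):
After iteration 1: step = 0, weight = 9.0
After iteration 2: step = 1, weight = 8.1
After iteration 3: step = 2, weight = 7.29
Loop ends.

Final answer: 7.29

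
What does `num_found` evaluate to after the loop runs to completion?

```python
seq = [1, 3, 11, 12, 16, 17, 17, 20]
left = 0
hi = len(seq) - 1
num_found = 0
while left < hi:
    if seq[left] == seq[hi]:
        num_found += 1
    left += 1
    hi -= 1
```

Let's trace through this code step by step.

Initialize: seq = [1, 3, 11, 12, 16, 17, 17, 20]
Initialize: left = 0
Initialize: hi = 7
Initialize: num_found = 0
Entering loop: while left < hi:
After iteration 1: left = 1, hi = 6, num_found = 0
After iteration 2: left = 2, hi = 5, num_found = 0
After iteration 3: left = 3, hi = 4, num_found = 0
After iteration 4: left = 4, hi = 3, num_found = 0
Loop ends.

Final answer: 0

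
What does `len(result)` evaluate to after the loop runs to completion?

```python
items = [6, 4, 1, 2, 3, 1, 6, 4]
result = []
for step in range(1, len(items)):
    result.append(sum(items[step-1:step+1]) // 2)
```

Let's trace through this code step by step.

Initialize: items = [6, 4, 1, 2, 3, 1, 6, 4]
Initialize: result = []
Entering loop: for step in range(1, len(items)):
After iteration 1: step = 1, result = [5]
After iteration 2: step = 2, result = [5, 2]
After iteration 3: step = 3, result = [5, 2, 1]
After iteration 4: step = 4, result = [5, 2, 1, 2]
After iteration 5: step = 5, result = [5, 2, 1, 2, 2]
After iteration 6: step = 6, result = [5, 2, 1, 2, 2, 3]
After iteration 7: step = 7, result = [5, 2, 1, 2, 2, 3, 5]
Loop ends.
len(result) = 7

Final answer: 7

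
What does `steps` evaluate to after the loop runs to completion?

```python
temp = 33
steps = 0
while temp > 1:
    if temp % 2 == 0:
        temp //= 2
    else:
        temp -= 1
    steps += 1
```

Let's trace through this code step by step.

Initialize: temp = 33
Initialize: steps = 0
Entering loop: while temp > 1:
After iteration 1: temp = 32, steps = 1
After iteration 2: temp = 16, steps = 2
After iteration 3: temp = 8, steps = 3
After iteration 4: temp = 4, steps = 4
After iteration 5: temp = 2, steps = 5
After iteration 6: temp = 1, steps = 6
Loop ends.

Final answer: 6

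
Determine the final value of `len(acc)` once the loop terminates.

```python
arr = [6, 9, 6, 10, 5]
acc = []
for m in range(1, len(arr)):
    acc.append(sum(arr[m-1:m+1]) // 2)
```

Let's trace through this code step by step.

Initialize: arr = [6, 9, 6, 10, 5]
Initialize: acc = []
Entering loop: for m in range(1, len(arr)):
After iteration 1: m = 1, acc = [7]
After iteration 2: m = 2, acc = [7, 7]
After iteration 3: m = 3, acc = [7, 7, 8]
After iteration 4: m = 4, acc = [7, 7, 8, 7]
Loop ends.
len(acc) = 4

Final answer: 4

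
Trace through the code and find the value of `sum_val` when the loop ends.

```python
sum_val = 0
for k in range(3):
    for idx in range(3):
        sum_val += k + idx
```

Let's trace through this code step by step.

Initialize: sum_val = 0
Entering loop: for k in range(3):
After iteration 1: k = 0, sum_val = 3
After iteration 2: k = 1, sum_val = 9
After iteration 3: k = 2, sum_val = 18
Loop ends.

Final answer: 18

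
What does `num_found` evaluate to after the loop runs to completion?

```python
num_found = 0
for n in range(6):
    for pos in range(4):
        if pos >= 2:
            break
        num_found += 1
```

Let's trace through this code step by step.

Initialize: num_found = 0
Entering loop: for n in range(6):
After iteration 1: n = 0, num_found = 2
After iteration 2: n = 1, num_found = 4
After iteration 3: n = 2, num_found = 6
After iteration 4: n = 3, num_found = 8
After iteration 5: n = 4, num_found = 10
After iteration 6: n = 5, num_found = 12
Loop ends.

Final answer: 12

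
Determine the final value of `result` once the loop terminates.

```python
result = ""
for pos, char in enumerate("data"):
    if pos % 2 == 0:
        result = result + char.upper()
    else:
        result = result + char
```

Let's trace through this code step by step.

Initialize: result = ''
Entering loop: for pos, char in enumerate("data"):
After iteration 1: pos = 0, char = 'd', result = 'D'
After iteration 2: pos = 1, char = 'a', result = 'Da'
After iteration 3: pos = 2, char = 't', result = 'DaT'
After iteration 4: pos = 3, char = 'a', result = 'DaTa'
Loop ends.

Final answer: 'DaTa'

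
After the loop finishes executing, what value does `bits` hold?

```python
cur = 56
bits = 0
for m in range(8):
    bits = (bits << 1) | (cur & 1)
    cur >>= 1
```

Let's trace through this code step by step.

Initialize: cur = 56
Initialize: bits = 0
Entering loop: for m in range(8):
After iteration 1: m = 0, cur = 28, bits = 0
After iteration 2: m = 1, cur = 14, bits = 0
After iteration 3: m = 2, cur = 7, bits = 0
After iteration 4: m = 3, cur = 3, bits = 1
After iteration 5: m = 4, cur = 1, bits = 3
After iteration 6: m = 5, cur = 0, bits = 7
After iteration 7: m = 6, cur = 0, bits = 14
After iteration 8: m = 7, cur = 0, bits = 28
Loop ends.

Final answer: 28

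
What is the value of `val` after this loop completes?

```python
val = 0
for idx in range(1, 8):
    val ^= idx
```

Let's trace through this code step by step.

Initialize: val = 0
Entering loop: for idx in range(1, 8):
After iteration 1: idx = 1, val = 1
After iteration 2: idx = 2, val = 3
After iteration 3: idx = 3, val = 0
After iteration 4: idx = 4, val = 4
After iteration 5: idx = 5, val = 1
After iteration 6: idx = 6, val = 7
After iteration 7: idx = 7, val = 0
Loop ends.

Final answer: 0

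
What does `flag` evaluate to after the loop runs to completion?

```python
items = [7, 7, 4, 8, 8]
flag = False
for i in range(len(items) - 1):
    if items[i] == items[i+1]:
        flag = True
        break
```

Let's trace through this code step by step.

Initialize: items = [7, 7, 4, 8, 8]
Initialize: flag = False
Entering loop: for i in range(len(items) - 1):
After iteration 1: i = 0, flag = True
Loop ends.

Final answer: True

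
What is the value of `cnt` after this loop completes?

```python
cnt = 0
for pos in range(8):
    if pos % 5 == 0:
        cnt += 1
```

Let's trace through this code step by step.

Initialize: cnt = 0
Entering loop: for pos in range(8):
After iteration 1: pos = 0, cnt = 1
After iteration 2: pos = 1, cnt = 1
After iteration 3: pos = 2, cnt = 1
After iteration 4: pos = 3, cnt = 1
After iteration 5: pos = 4, cnt = 1
After iteration 6: pos = 5, cnt = 2
After iteration 7: pos = 6, cnt = 2
After iteration 8: pos = 7, cnt = 2
Loop ends.

Final answer: 2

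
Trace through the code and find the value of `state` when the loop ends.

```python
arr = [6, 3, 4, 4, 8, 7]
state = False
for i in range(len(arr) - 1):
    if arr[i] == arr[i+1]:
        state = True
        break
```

Let's trace through this code step by step.

Initialize: arr = [6, 3, 4, 4, 8, 7]
Initialize: state = False
Entering loop: for i in range(len(arr) - 1):
After iteration 1: i = 0, state = False
After iteration 2: i = 1, state = False
After iteration 3: i = 2, state = True
Loop ends.

Final answer: True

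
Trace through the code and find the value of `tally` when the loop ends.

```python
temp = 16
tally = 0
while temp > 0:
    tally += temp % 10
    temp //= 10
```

Let's trace through this code step by step.

Initialize: temp = 16
Initialize: tally = 0
Entering loop: while temp > 0:
After iteration 1: temp = 1, tally = 6
After iteration 2: temp = 0, tally = 7
Loop ends.

Final answer: 7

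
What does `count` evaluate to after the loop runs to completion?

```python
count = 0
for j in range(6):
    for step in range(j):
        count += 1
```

Let's trace through this code step by step.

Initialize: count = 0
Entering loop: for j in range(6):
After iteration 1: j = 0, count = 0
After iteration 2: j = 1, count = 1, step = 0
After iteration 3: j = 2, count = 3, step = 1
After iteration 4: j = 3, count = 6, step = 2
After iteration 5: j = 4, count = 10, step = 3
After iteration 6: j = 5, count = 15, step = 4
Loop ends.

Final answer: 15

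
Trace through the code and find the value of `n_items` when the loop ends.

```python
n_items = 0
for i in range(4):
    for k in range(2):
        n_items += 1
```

Let's trace through this code step by step.

Initialize: n_items = 0
Entering loop: for i in range(4):
After iteration 1: i = 0, n_items = 2
After iteration 2: i = 1, n_items = 4
After iteration 3: i = 2, n_items = 6
After iteration 4: i = 3, n_items = 8
Loop ends.

Final answer: 8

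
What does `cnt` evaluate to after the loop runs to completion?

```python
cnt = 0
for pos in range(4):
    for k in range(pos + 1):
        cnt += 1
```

Let's trace through this code step by step.

Initialize: cnt = 0
Entering loop: for pos in range(4):
After iteration 1: pos = 0, cnt = 1, k = 0
After iteration 2: pos = 1, cnt = 3, k = 1
After iteration 3: pos = 2, cnt = 6, k = 2
After iteration 4: pos = 3, cnt = 10, k = 3
Loop ends.

Final answer: 10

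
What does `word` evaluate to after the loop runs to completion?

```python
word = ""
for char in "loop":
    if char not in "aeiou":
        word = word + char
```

Let's trace through this code step by step.

Initialize: word = ''
Entering loop: for char in "loop":
After iteration 1: char = 'l', word = 'l'
After iteration 2: char = 'o', word = 'l'
After iteration 3: char = 'o', word = 'l'
After iteration 4: char = 'p', word = 'lp'
Loop ends.

Final answer: 'lp'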